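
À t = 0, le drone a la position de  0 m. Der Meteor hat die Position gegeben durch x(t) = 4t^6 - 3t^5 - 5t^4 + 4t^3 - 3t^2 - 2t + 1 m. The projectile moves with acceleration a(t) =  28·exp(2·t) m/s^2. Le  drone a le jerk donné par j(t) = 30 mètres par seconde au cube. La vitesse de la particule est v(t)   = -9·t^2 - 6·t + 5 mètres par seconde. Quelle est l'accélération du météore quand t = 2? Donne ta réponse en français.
Pour résoudre ceci, nous devons prendre 2 dérivées de notre équation de la position x(t) = 4·t^6 - 3·t^5 - 5·t^4 + 4·t^3 - 3·t^2 - 2·t + 1. En dérivant la position, nous obtenons la vitesse: v(t) = 24·t^5 - 15·t^4 - 20·t^3 + 12·t^2 - 6·t - 2. En dérivant la vitesse, nous obtenons l'accélération: a(t) = 120·t^4 - 60·t^3 - 60·t^2 + 24·t - 6. De l'équation de l'accélération a(t) = 120·t^4 - 60·t^3 - 60·t^2 + 24·t - 6, nous substituons t = 2 pour obtenir a = 1242.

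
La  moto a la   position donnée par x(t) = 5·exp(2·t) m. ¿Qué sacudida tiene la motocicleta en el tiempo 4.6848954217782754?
Debemos derivar nuestra ecuación de la posición x(t) = 5·exp(2·t) 3 veces. La derivada de la posición da la velocidad: v(t) = 10·exp(2·t). La derivada de la velocidad da la aceleración: a(t) = 20·exp(2·t). Tomando d/dt de a(t), encontramos j(t) = 40·exp(2·t). Usando j(t) = 40·exp(2·t) y sustituyendo t = 4.6848954217782754, encontramos j = 469146.468229711.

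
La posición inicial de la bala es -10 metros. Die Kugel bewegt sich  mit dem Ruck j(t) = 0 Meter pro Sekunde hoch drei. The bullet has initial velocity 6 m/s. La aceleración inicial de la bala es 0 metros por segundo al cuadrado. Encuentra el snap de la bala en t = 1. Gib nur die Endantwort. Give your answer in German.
Der Snap bei t = 1 ist s = 0.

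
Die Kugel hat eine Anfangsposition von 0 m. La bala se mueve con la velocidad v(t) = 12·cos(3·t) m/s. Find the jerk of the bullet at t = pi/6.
We must differentiate our velocity equation v(t) = 12·cos(3·t) 2 times. The derivative of velocity gives acceleration: a(t) = -36·sin(3·t). The derivative of acceleration gives jerk: j(t) = -108·cos(3·t). We have jerk j(t) = -108·cos(3·t). Substituting t = pi/6: j(pi/6) = 0.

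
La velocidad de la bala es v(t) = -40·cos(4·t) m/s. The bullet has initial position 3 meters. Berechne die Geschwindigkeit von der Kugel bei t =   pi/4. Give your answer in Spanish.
Usando v(t) = -40·cos(4·t) y sustituyendo t = pi/4, encontramos v = 40.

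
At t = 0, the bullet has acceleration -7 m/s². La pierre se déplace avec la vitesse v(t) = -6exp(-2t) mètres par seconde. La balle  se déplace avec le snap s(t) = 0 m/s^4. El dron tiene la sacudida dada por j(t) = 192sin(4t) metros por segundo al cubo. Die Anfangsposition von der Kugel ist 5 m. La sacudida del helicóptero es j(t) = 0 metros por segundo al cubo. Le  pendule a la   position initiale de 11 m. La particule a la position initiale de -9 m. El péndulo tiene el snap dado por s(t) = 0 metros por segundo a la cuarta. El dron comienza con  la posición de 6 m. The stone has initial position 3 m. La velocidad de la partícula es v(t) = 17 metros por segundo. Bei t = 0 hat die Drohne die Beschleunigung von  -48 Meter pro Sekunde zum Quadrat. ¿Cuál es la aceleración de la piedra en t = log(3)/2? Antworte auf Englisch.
We must differentiate our velocity equation v(t) = -6·exp(-2·t) 1 time. Taking d/dt of v(t), we find a(t) = 12·exp(-2·t). Using a(t) = 12·exp(-2·t) and substituting t = log(3)/2, we find a = 4.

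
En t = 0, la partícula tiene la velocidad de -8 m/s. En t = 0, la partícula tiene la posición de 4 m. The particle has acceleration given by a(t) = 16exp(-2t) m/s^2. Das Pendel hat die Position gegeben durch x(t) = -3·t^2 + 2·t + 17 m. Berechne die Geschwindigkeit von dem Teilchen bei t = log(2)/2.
Ausgehend von der Beschleunigung a(t) = 16·exp(-2·t), nehmen wir 1 Stammfunktion. Das Integral von der Beschleunigung ist die Geschwindigkeit. Mit v(0) = -8 erhalten wir v(t) = -8·exp(-2·t). Wir haben die Geschwindigkeit v(t) = -8·exp(-2·t). Durch Einsetzen von t = log(2)/2: v(log(2)/2) = -4.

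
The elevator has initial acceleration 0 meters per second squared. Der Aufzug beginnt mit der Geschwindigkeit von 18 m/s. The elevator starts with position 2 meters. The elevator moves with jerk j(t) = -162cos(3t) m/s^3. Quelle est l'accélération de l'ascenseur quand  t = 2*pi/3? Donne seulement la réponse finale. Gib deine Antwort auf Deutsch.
Die Antwort ist 0.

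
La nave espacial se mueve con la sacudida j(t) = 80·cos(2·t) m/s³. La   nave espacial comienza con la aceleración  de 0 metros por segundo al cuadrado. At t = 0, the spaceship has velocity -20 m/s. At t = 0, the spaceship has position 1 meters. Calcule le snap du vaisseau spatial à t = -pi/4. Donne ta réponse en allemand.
Um dies zu lösen, müssen wir 1 Ableitung unserer Gleichung für den Ruck j(t) = 80·cos(2·t) nehmen. Die Ableitung von dem Ruck ergibt den Snap: s(t) = -160·sin(2·t). Aus der Gleichung für den Snap s(t) = -160·sin(2·t), setzen wir t = -pi/4 ein und erhalten s = 160.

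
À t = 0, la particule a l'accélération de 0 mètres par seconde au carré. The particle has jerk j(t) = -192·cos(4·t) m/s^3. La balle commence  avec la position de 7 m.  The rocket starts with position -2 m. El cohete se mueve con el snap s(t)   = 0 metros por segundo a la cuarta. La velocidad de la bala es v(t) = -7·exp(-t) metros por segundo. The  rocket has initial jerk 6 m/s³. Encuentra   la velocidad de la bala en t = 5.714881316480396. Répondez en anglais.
We have velocity v(t) = -7·exp(-t). Substituting t = 5.714881316480396: v(5.714881316480396) = -0.0230757922053034.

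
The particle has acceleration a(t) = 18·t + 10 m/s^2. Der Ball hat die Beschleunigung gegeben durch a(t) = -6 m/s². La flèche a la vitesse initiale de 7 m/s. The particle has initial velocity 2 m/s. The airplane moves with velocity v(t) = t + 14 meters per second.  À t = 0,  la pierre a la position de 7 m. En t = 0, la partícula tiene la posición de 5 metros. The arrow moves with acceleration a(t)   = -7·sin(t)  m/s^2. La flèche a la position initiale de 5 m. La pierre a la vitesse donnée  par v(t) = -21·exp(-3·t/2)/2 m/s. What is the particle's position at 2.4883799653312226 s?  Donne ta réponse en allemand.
Wir müssen das Integral unserer Gleichung für die Beschleunigung a(t) = 18·t + 10 2-mal finden. Durch Integration von der Beschleunigung und Verwendung der Anfangsbedingung v(0) = 2, erhalten wir v(t) = 9·t^2 + 10·t + 2. Durch Integration von der Geschwindigkeit und Verwendung der Anfangsbedingung x(0) = 5, erhalten wir x(t) = 3·t^3 + 5·t^2 + 2·t + 5. Aus der Gleichung für die Position x(t) = 3·t^3 + 5·t^2 + 2·t + 5, setzen wir t = 2.4883799653312226 ein und erhalten x = 87.1613405999884.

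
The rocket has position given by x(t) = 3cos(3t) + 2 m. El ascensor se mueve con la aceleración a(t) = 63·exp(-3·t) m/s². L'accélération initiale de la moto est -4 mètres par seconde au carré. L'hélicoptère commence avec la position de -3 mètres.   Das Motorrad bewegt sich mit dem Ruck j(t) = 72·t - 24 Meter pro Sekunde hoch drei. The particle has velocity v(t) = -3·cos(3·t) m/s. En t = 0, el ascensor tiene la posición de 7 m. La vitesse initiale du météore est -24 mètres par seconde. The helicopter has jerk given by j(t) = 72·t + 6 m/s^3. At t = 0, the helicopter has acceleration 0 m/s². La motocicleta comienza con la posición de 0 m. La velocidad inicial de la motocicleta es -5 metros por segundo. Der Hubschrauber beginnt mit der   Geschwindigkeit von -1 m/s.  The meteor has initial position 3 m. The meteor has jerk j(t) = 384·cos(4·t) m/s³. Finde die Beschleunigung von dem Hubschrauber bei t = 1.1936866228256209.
Um dies zu lösen, müssen wir 1 Integral unserer Gleichung für den Ruck j(t) = 72·t + 6 finden. Das Integral von dem Ruck ist die Beschleunigung. Mit a(0) = 0 erhalten wir a(t) = 6·t·(6·t + 1). Wir haben die Beschleunigung a(t) = 6·t·(6·t + 1). Durch Einsetzen von t = 1.1936866228256209: a(1.1936866228256209) = 58.4580788634158.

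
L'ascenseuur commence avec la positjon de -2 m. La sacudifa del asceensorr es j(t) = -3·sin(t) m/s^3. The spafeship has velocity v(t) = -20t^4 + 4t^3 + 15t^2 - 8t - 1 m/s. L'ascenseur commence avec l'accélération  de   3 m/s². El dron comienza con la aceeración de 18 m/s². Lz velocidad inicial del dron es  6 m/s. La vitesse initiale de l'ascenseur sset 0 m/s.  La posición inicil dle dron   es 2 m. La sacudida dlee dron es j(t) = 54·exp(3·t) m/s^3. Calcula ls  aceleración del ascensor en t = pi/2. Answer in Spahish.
Debemos encontrar la antiderivada de nuestra ecuación de la sacudida j(t) = -3·sin(t) 1 vez. La antiderivada de la sacudida, con a(0) = 3, da la aceleración: a(t) = 3·cos(t). Tenemos la aceleración a(t) = 3·cos(t). Sustituyendo t = pi/2: a(pi/2) = 0.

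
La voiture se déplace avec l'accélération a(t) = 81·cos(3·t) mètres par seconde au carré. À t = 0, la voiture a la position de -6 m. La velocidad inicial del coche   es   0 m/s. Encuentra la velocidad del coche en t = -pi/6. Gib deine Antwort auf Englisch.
Starting from acceleration a(t) = 81·cos(3·t), we take 1 antiderivative. The antiderivative of acceleration, with v(0) = 0, gives velocity: v(t) = 27·sin(3·t). We have velocity v(t) = 27·sin(3·t). Substituting t = -pi/6: v(-pi/6) = -27.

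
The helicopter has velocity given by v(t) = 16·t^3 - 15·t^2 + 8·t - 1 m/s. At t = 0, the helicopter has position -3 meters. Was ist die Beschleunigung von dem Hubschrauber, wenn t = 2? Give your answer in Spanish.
Partiendo de la velocidad v(t) = 16·t^3 - 15·t^2 + 8·t - 1, tomamos 1 derivada. Derivando la velocidad, obtenemos la aceleración: a(t) = 48·t^2 - 30·t + 8. De la ecuación de la aceleración a(t) = 48·t^2 - 30·t + 8, sustituimos t = 2 para obtener a = 140.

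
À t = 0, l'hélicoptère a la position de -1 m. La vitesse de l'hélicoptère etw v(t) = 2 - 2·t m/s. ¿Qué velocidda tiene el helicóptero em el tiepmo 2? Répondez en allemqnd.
Aus der Gleichung für die Geschwindigkeit v(t) = 2 - 2·t, setzen wir t = 2 ein und erhalten v = -2.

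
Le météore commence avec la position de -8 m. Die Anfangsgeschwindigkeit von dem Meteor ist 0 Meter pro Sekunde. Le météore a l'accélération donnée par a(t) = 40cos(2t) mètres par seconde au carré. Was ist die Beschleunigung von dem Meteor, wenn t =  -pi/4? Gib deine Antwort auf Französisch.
Nous avons l'accélération a(t) = 40·cos(2·t). En substituant t = -pi/4: a(-pi/4) = 0.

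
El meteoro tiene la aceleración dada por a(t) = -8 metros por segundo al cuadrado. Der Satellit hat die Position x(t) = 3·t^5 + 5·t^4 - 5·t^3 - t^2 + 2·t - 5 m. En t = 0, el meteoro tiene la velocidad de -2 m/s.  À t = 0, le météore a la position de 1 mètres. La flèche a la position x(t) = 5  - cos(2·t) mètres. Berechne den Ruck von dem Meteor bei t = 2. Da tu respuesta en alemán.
Ausgehend von der Beschleunigung a(t) = -8, nehmen wir 1 Ableitung. Durch Ableiten von der Beschleunigung erhalten wir den Ruck: j(t) = 0. Aus der Gleichung für den Ruck j(t) = 0, setzen wir t = 2 ein und erhalten j = 0.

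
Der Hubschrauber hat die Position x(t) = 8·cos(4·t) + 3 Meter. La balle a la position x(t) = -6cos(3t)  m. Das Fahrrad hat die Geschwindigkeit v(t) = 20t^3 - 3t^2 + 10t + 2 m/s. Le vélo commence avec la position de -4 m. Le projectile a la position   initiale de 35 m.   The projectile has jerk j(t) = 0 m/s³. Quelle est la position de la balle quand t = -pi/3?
Nous avons la position x(t) = -6·cos(3·t). En substituant t = -pi/3: x(-pi/3) = 6.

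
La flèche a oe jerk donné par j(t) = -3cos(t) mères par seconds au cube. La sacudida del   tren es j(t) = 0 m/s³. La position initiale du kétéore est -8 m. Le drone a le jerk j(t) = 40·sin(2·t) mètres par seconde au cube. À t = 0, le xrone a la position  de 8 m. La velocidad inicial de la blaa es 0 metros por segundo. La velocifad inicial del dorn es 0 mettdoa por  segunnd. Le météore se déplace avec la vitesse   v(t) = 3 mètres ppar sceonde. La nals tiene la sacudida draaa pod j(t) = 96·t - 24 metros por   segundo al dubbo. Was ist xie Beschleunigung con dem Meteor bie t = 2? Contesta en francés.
En partant de la vitesse v(t) = 3, nous prenons 1 dérivée. En prenant d/dt de v(t), nous trouvons a(t) = 0. De l'équation de l'accélération a(t) = 0, nous substituons t = 2 pour obtenir a = 0.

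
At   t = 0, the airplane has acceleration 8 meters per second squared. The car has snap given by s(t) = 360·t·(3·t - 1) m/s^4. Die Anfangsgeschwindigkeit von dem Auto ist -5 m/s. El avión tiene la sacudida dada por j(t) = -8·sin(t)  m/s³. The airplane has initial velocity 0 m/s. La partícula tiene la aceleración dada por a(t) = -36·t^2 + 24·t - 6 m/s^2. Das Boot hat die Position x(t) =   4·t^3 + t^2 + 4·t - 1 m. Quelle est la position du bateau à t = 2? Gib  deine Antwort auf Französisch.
Nous avons la position x(t) = 4·t^3 + t^2 + 4·t - 1. En substituant t = 2: x(2) = 43.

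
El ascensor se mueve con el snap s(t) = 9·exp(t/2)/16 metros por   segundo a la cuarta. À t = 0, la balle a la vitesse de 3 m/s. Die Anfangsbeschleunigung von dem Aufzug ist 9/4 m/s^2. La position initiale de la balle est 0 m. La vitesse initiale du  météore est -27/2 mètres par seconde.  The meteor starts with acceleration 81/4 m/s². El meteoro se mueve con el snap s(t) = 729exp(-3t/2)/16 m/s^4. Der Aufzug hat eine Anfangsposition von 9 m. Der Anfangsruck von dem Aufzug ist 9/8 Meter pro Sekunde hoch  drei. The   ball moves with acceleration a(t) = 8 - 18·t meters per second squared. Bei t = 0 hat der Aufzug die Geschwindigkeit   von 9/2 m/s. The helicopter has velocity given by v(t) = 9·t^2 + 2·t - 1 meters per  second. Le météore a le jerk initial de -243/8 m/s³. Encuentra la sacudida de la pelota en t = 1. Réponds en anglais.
Starting from acceleration a(t) = 8 - 18·t, we take 1 derivative. Taking d/dt of a(t), we find j(t) = -18. Using j(t) = -18 and substituting t = 1, we find j = -18.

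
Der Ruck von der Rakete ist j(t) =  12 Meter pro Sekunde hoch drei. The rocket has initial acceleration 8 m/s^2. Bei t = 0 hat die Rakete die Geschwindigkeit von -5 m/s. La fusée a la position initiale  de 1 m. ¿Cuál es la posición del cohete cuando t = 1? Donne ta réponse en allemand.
Ausgehend von dem Ruck j(t) = 12, nehmen wir 3 Integrale. Das Integral von dem Ruck, mit a(0) = 8, ergibt die Beschleunigung: a(t) = 12·t + 8. Mit ∫a(t)dt und Anwendung von v(0) = -5, finden wir v(t) = 6·t^2 + 8·t - 5. Das Integral von der Geschwindigkeit ist die Position. Mit x(0) = 1 erhalten wir x(t) = 2·t^3 + 4·t^2 - 5·t + 1. Wir haben die Position x(t) = 2·t^3 + 4·t^2 - 5·t + 1. Durch Einsetzen von t = 1: x(1) = 2.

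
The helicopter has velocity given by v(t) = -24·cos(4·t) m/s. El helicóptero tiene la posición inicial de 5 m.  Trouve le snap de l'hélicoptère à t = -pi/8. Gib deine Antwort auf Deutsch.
Wir müssen unsere Gleichung für die Geschwindigkeit v(t) = -24·cos(4·t) 3-mal ableiten. Mit d/dt von v(t) finden wir a(t) = 96·sin(4·t). Die Ableitung von der Beschleunigung ergibt den Ruck: j(t) = 384·cos(4·t). Mit d/dt von j(t) finden wir s(t) = -1536·sin(4·t). Mit s(t) = -1536·sin(4·t) und Einsetzen von t = -pi/8, finden wir s = 1536.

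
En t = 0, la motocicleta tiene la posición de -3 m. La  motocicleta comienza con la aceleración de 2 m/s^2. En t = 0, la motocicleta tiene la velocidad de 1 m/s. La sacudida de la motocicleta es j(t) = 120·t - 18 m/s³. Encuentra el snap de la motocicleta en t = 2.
Para resolver esto, necesitamos tomar 1 derivada de nuestra ecuación de la sacudida j(t) = 120·t - 18. Derivando la sacudida, obtenemos el snap: s(t) = 120. De la ecuación del snap s(t) = 120, sustituimos t = 2 para obtener s = 120.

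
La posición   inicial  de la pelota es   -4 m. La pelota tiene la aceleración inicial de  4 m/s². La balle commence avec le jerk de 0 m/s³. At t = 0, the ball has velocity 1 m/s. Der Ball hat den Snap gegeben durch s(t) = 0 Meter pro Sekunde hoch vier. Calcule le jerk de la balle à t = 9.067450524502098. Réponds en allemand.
Um dies zu lösen, müssen wir 1 Integral unserer Gleichung für den Snap s(t) = 0 finden. Das Integral von dem Snap, mit j(0) = 0, ergibt den Ruck: j(t) = 0. Wir haben den Ruck j(t) = 0. Durch Einsetzen von t = 9.067450524502098: j(9.067450524502098) = 0.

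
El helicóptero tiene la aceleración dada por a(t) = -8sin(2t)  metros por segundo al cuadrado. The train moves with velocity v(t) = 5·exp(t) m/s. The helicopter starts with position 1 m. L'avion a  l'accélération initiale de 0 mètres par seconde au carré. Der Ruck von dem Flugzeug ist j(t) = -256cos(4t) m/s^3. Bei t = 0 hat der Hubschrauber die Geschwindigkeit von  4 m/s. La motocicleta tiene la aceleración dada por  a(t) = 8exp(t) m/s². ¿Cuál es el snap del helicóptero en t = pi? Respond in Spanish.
Debemos derivar nuestra ecuación de la aceleración a(t) = -8·sin(2·t) 2 veces. La derivada de la aceleración da la sacudida: j(t) = -16·cos(2·t). Tomando d/dt de j(t), encontramos s(t) = 32·sin(2·t). Usando s(t) = 32·sin(2·t) y sustituyendo t = pi, encontramos s = 0.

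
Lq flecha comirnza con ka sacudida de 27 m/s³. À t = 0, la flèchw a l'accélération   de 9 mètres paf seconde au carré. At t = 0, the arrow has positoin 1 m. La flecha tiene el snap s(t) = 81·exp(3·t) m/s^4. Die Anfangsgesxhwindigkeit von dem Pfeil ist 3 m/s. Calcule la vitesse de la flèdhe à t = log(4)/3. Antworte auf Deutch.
Um dies zu lösen, müssen wir 3 Stammfunktionen unserer Gleichung für den Snap s(t) = 81·exp(3·t) finden. Die Stammfunktion von dem Snap, mit j(0) = 27, ergibt den Ruck: j(t) = 27·exp(3·t). Die Stammfunktion von dem Ruck ist die Beschleunigung. Mit a(0) = 9 erhalten wir a(t) = 9·exp(3·t). Die Stammfunktion von der Beschleunigung ist die Geschwindigkeit. Mit v(0) = 3 erhalten wir v(t) = 3·exp(3·t). Wir haben die Geschwindigkeit v(t) = 3·exp(3·t). Durch Einsetzen von t = log(4)/3: v(log(4)/3) = 12.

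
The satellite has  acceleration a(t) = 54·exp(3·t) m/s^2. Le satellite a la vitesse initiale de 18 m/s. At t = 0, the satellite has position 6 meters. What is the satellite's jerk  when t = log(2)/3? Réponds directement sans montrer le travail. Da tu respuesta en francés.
Le jerk à t = log(2)/3 est j = 324.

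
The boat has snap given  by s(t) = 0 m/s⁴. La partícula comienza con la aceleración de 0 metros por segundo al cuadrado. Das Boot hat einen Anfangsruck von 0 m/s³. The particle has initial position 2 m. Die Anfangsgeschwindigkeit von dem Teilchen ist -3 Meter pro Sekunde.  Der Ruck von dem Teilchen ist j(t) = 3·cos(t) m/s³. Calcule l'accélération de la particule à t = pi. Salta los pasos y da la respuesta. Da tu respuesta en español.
La respuesta es 0.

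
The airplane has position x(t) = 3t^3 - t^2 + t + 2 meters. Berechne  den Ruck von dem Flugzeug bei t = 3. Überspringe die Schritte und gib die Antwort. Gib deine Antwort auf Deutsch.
Der Ruck bei t = 3 ist j = 18.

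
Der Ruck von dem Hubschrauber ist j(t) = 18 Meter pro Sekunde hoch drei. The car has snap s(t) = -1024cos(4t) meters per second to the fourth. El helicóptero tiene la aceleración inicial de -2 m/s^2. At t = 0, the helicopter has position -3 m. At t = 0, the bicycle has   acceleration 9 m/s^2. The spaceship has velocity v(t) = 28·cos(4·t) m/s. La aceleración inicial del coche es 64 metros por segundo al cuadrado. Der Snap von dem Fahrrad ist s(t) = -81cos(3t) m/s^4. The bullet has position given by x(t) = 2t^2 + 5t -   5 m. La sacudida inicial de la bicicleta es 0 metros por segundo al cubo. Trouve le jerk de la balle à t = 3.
En partant de la position x(t) = 2·t^2 + 5·t - 5, nous prenons 3 dérivées. En dérivant la position, nous obtenons la vitesse: v(t) = 4·t + 5. En prenant d/dt de v(t), nous trouvons a(t) = 4. En prenant d/dt de a(t), nous trouvons j(t) = 0. En utilisant j(t) = 0 et en substituant t = 3, nous trouvons j = 0.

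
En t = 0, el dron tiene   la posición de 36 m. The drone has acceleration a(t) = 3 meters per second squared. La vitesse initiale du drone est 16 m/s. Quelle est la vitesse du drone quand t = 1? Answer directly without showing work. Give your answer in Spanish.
v(1) = 19.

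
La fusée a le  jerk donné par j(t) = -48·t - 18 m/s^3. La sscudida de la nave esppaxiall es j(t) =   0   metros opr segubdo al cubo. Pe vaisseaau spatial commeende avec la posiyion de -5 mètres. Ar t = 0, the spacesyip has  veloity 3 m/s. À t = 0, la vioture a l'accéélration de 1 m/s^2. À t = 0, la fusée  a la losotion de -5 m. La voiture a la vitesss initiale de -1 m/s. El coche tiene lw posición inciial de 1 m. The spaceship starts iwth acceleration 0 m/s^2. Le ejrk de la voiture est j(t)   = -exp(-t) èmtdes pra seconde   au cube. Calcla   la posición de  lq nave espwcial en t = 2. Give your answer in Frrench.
En partant du jerk j(t) = 0, nous prenons 3 primitives. En intégrant le jerk et en utilisant la condition initiale a(0) = 0, nous obtenons a(t) = 0. La primitive de l'accélération, avec v(0) = 3, donne la vitesse: v(t) = 3. La primitive de la vitesse est la position. En utilisant x(0) = -5, nous obtenons x(t) = 3·t - 5. Nous avons la position x(t) = 3·t - 5. En substituant t = 2: x(2) = 1.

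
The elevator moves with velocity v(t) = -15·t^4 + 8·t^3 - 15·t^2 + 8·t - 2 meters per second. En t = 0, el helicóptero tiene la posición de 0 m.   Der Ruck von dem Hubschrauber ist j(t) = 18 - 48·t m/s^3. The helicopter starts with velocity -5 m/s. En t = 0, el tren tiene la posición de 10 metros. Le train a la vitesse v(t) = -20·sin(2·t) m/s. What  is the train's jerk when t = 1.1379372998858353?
To solve this, we need to take 2 derivatives of our velocity equation v(t) = -20·sin(2·t). Taking d/dt of v(t), we find a(t) = -40·cos(2·t). Differentiating acceleration, we get jerk: j(t) = 80·sin(2·t). From the given jerk equation j(t) = 80·sin(2·t), we substitute t = 1.1379372998858353 to get j = 60.9248660713727.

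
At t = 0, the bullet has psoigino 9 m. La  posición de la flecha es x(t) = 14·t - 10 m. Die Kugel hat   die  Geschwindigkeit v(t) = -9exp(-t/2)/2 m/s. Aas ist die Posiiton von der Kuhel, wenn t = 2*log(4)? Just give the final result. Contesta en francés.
La position à t = 2*log(4) est x = 9/4.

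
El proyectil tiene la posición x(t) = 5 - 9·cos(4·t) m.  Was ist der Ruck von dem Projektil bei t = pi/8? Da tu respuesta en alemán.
Um dies zu lösen, müssen wir 3 Ableitungen unserer Gleichung für die Position x(t) = 5 - 9·cos(4·t) nehmen. Die Ableitung von der Position ergibt die Geschwindigkeit: v(t) = 36·sin(4·t). Durch Ableiten von der Geschwindigkeit erhalten wir die Beschleunigung: a(t) = 144·cos(4·t). Die Ableitung von der Beschleunigung ergibt den Ruck: j(t) = -576·sin(4·t). Wir haben den Ruck j(t) = -576·sin(4·t). Durch Einsetzen von t = pi/8: j(pi/8) = -576.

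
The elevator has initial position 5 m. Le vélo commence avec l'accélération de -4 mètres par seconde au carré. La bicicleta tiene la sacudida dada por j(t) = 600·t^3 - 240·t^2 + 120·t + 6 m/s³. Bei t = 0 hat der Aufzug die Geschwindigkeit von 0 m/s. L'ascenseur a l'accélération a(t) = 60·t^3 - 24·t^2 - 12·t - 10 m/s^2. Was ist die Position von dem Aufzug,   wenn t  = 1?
Wir müssen unsere Gleichung für die Beschleunigung a(t) = 60·t^3 - 24·t^2 - 12·t - 10 2-mal integrieren. Die Stammfunktion von der Beschleunigung, mit v(0) = 0, ergibt die Geschwindigkeit: v(t) = t·(15·t^3 - 8·t^2 - 6·t - 10). Das Integral von der Geschwindigkeit ist die Position. Mit x(0) = 5 erhalten wir x(t) = 3·t^5 - 2·t^4 - 2·t^3 - 5·t^2 + 5. Aus der Gleichung für die Position x(t) = 3·t^5 - 2·t^4 - 2·t^3 - 5·t^2 + 5, setzen wir t = 1 ein und erhalten x = -1.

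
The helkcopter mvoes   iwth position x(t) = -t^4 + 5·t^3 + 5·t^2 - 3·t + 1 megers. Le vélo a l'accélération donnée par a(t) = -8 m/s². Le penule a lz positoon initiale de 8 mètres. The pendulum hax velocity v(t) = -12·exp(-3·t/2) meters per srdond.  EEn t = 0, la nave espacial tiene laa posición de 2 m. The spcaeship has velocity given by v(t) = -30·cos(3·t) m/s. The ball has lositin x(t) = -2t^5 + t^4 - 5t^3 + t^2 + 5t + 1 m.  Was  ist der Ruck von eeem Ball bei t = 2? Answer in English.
To solve this, we need to take 3 derivatives of our position equation x(t) = -2·t^5 + t^4 - 5·t^3 + t^2 + 5·t + 1. Differentiating position, we get velocity: v(t) = -10·t^4 + 4·t^3 - 15·t^2 + 2·t + 5. Differentiating velocity, we get acceleration: a(t) = -40·t^3 + 12·t^2 - 30·t + 2. Differentiating acceleration, we get jerk: j(t) = -120·t^2 + 24·t - 30. We have jerk j(t) = -120·t^2 + 24·t - 30. Substituting t = 2: j(2) = -462.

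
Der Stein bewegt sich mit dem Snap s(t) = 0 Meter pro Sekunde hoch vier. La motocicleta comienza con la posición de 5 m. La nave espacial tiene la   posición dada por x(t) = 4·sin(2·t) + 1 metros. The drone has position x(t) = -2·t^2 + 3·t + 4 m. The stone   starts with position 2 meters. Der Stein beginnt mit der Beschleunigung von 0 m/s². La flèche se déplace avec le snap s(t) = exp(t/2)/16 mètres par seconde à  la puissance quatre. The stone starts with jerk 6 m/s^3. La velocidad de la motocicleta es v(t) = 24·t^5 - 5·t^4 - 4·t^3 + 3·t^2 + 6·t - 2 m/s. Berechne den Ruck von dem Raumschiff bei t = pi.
Wir müssen unsere Gleichung für die Position x(t) = 4·sin(2·t) + 1 3-mal ableiten. Mit d/dt von x(t) finden wir v(t) = 8·cos(2·t). Die Ableitung von der Geschwindigkeit ergibt die Beschleunigung: a(t) = -16·sin(2·t). Durch Ableiten von der Beschleunigung erhalten wir den Ruck: j(t) = -32·cos(2·t). Wir haben den Ruck j(t) = -32·cos(2·t). Durch Einsetzen von t = pi: j(pi) = -32.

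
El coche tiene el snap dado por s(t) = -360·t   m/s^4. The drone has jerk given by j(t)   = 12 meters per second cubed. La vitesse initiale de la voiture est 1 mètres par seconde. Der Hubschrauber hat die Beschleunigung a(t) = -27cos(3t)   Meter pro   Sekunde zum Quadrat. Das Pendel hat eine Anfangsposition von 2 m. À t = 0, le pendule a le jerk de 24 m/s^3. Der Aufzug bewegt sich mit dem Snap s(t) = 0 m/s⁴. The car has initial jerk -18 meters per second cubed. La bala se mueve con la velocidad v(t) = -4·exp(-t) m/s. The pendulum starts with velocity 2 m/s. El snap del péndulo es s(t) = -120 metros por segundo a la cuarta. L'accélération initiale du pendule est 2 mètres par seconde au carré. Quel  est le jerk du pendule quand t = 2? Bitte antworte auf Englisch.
We must find the integral of our snap equation s(t) = -120 1 time. Integrating snap and using the initial condition j(0) = 24, we get j(t) = 24 - 120·t. Using j(t) = 24 - 120·t and substituting t = 2, we find j = -216.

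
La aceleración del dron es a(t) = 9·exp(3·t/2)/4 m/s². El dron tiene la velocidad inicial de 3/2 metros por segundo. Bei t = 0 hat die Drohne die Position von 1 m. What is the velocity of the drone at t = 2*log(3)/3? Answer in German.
Wir müssen unsere Gleichung für die Beschleunigung a(t) = 9·exp(3·t/2)/4 1-mal integrieren. Die Stammfunktion von der Beschleunigung, mit v(0) = 3/2, ergibt die Geschwindigkeit: v(t) = 3·exp(3·t/2)/2. Mit v(t) = 3·exp(3·t/2)/2 und Einsetzen von t = 2*log(3)/3, finden wir v = 9/2.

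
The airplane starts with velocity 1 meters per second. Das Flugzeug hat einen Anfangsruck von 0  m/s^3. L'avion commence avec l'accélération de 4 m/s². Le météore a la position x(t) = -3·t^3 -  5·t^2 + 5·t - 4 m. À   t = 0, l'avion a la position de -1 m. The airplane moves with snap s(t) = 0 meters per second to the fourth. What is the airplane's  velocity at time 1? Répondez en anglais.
To solve this, we need to take 3 integrals of our snap equation s(t) = 0. Integrating snap and using the initial condition j(0) = 0, we get j(t) = 0. Finding the integral of j(t) and using a(0) = 4: a(t) = 4. Integrating acceleration and using the initial condition v(0) = 1, we get v(t) = 4·t + 1. Using v(t) = 4·t + 1 and substituting t = 1, we find v = 5.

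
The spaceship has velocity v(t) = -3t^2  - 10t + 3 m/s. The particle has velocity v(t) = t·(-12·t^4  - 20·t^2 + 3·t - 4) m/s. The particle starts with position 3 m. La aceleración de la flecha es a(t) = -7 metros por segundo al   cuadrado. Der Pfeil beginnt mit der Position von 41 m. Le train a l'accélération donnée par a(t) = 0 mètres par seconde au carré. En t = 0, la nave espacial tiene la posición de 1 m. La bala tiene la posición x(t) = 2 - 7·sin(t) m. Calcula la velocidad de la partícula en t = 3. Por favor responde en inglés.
From the given velocity equation v(t) = t·(-12·t^4 - 20·t^2 + 3·t - 4), we substitute t = 3 to get v = -3441.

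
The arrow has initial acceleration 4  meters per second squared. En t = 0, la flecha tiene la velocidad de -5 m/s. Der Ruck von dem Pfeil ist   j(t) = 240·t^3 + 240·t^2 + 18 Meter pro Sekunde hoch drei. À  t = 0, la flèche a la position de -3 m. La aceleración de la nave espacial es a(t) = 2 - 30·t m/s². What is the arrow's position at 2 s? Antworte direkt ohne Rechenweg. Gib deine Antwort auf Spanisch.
En t = 2, x = 275.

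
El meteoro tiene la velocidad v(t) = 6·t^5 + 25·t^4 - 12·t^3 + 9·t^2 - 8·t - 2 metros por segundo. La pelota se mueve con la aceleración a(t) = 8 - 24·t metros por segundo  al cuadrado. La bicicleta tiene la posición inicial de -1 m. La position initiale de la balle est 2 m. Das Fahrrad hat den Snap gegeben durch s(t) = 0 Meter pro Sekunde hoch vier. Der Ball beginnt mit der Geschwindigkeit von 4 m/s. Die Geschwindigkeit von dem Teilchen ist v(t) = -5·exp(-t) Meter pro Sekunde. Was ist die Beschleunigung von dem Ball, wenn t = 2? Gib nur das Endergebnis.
Bei t = 2, a = -40.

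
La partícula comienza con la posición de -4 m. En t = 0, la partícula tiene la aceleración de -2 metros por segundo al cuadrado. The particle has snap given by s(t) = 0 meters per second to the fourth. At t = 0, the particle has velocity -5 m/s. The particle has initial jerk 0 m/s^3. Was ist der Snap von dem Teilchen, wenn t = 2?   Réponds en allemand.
Aus der Gleichung für den Snap s(t) = 0, setzen wir t = 2 ein und erhalten s = 0.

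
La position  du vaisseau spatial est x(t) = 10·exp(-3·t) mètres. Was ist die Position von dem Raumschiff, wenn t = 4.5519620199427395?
Wir haben die Position x(t) = 10·exp(-3·t). Durch Einsetzen von t = 4.5519620199427395: x(4.5519620199427395) = 0.0000117307029819552.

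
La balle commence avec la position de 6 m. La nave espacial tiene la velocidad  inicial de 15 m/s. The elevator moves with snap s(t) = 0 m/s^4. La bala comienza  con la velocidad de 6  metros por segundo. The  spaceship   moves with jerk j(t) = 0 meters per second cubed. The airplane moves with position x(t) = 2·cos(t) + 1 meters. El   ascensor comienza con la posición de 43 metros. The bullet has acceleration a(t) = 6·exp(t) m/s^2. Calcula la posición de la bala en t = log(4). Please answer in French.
Nous devons trouver la primitive de notre équation de l'accélération a(t) = 6·exp(t) 2 fois. En prenant ∫a(t)dt et en appliquant v(0) = 6, nous trouvons v(t) = 6·exp(t). La primitive de la vitesse est la position. En utilisant x(0) = 6, nous obtenons x(t) = 6·exp(t). En utilisant x(t) = 6·exp(t) et en substituant t = log(4), nous trouvons x = 24.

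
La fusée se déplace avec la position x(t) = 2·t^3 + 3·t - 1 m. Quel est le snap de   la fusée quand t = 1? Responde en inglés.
We must differentiate our position equation x(t) = 2·t^3 + 3·t - 1 4 times. Differentiating position, we get velocity: v(t) = 6·t^2 + 3. Differentiating velocity, we get acceleration: a(t) = 12·t. The derivative of acceleration gives jerk: j(t) = 12. Taking d/dt of j(t), we find s(t) = 0. We have snap s(t) = 0. Substituting t = 1: s(1) = 0.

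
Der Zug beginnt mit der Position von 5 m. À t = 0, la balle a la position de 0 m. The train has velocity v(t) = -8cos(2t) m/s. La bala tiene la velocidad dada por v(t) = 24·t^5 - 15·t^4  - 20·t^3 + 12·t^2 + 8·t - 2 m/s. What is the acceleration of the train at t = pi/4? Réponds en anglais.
We must differentiate our velocity equation v(t) = -8·cos(2·t) 1 time. Taking d/dt of v(t), we find a(t) = 16·sin(2·t). We have acceleration a(t) = 16·sin(2·t). Substituting t = pi/4: a(pi/4) = 16.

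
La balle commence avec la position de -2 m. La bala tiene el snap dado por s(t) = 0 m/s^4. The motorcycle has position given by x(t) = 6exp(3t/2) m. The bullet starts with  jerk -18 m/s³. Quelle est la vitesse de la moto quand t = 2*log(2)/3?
Pour résoudre ceci, nous devons prendre 1 dérivée de notre équation de la position x(t) = 6·exp(3·t/2). En prenant d/dt de x(t), nous trouvons v(t) = 9·exp(3·t/2). Nous avons la vitesse v(t) = 9·exp(3·t/2). En substituant t = 2*log(2)/3: v(2*log(2)/3) = 18.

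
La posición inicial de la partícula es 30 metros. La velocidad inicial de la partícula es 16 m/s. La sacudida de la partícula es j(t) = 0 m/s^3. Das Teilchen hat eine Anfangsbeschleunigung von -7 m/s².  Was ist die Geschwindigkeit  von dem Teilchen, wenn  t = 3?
Wir müssen unsere Gleichung für den Ruck j(t) = 0 2-mal integrieren. Das Integral von dem Ruck, mit a(0) = -7, ergibt die Beschleunigung: a(t) = -7. Mit ∫a(t)dt und Anwendung von v(0) = 16, finden wir v(t) = 16 - 7·t. Aus der Gleichung für die Geschwindigkeit v(t) = 16 - 7·t, setzen wir t = 3 ein und erhalten v = -5.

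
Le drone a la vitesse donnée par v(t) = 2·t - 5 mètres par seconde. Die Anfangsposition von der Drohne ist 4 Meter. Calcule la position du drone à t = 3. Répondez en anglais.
To solve this, we need to take 1 antiderivative of our velocity equation v(t) = 2·t - 5. The antiderivative of velocity is position. Using x(0) = 4, we get x(t) = t^2 - 5·t + 4. Using x(t) = t^2 - 5·t + 4 and substituting t = 3, we find x = -2.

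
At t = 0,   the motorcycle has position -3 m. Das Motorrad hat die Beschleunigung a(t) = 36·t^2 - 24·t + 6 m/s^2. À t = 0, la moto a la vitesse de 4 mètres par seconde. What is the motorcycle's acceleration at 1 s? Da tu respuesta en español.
De la ecuación de la aceleración a(t) = 36·t^2 - 24·t + 6, sustituimos t = 1 para obtener a = 18.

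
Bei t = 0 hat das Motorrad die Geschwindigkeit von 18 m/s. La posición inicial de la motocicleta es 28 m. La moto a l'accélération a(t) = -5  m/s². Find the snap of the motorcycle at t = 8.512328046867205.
To solve this, we need to take 2 derivatives of our acceleration equation a(t) = -5. Taking d/dt of a(t), we find j(t) = 0. The derivative of jerk gives snap: s(t) = 0. We have snap s(t) = 0. Substituting t = 8.512328046867205: s(8.512328046867205) = 0.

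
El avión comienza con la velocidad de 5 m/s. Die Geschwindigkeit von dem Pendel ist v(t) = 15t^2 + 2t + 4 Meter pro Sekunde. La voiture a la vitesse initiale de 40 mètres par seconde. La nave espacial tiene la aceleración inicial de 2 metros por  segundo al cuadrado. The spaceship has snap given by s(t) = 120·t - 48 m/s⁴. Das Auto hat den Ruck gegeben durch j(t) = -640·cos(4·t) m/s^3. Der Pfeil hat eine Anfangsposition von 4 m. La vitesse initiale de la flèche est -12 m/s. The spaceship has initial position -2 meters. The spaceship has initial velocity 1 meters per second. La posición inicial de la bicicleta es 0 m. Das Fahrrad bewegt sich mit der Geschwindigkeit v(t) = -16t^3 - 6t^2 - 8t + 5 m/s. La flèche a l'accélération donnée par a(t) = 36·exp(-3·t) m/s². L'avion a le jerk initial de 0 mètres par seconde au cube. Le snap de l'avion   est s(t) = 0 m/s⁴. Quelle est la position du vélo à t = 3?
Nous devons intégrer notre équation de la vitesse v(t) = -16·t^3 - 6·t^2 - 8·t + 5 1 fois. La primitive de la vitesse, avec x(0) = 0, donne la position: x(t) = -4·t^4 - 2·t^3 - 4·t^2 + 5·t. De l'équation de la position x(t) = -4·t^4 - 2·t^3 - 4·t^2 + 5·t, nous substituons t = 3 pour obtenir x = -399.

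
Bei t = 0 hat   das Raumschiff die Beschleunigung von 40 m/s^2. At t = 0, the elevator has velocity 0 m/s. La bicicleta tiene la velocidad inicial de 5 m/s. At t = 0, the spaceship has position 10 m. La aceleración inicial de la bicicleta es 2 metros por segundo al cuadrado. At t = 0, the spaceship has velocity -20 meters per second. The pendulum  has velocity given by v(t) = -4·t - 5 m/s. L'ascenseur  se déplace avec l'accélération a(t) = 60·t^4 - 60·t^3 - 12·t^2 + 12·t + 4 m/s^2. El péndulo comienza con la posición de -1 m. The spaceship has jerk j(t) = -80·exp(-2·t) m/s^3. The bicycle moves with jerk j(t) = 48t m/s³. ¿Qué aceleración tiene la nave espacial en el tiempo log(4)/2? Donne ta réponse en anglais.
To find the answer, we compute 1 integral of j(t) = -80·exp(-2·t). Finding the integral of j(t) and using a(0) = 40: a(t) = 40·exp(-2·t). From the given acceleration equation a(t) = 40·exp(-2·t), we substitute t = log(4)/2 to get a = 10.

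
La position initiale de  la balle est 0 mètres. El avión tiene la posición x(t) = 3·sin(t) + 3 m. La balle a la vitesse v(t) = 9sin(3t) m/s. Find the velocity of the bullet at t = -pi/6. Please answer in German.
Aus der Gleichung für die Geschwindigkeit v(t) = 9·sin(3·t), setzen wir t = -pi/6 ein und erhalten v = -9.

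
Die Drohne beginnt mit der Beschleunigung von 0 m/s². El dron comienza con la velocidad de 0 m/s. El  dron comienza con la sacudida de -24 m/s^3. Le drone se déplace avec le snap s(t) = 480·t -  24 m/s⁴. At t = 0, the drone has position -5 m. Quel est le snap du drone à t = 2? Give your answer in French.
En utilisant s(t) = 480·t - 24 et en substituant t = 2, nous trouvons s = 936.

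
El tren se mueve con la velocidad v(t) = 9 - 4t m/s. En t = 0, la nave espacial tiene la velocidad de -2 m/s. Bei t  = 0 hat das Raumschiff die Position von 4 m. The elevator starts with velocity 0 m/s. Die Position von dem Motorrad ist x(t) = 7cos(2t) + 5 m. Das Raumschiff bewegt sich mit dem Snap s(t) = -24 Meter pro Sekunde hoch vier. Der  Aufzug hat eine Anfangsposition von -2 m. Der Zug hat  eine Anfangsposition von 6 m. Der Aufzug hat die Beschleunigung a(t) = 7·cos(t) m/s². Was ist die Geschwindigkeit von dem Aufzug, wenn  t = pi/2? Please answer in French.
En partant de l'accélération a(t) = 7·cos(t), nous prenons 1 intégrale. L'intégrale de l'accélération est la vitesse. En utilisant v(0) = 0, nous obtenons v(t) = 7·sin(t). Nous avons la vitesse v(t) = 7·sin(t). En substituant t = pi/2: v(pi/2) = 7.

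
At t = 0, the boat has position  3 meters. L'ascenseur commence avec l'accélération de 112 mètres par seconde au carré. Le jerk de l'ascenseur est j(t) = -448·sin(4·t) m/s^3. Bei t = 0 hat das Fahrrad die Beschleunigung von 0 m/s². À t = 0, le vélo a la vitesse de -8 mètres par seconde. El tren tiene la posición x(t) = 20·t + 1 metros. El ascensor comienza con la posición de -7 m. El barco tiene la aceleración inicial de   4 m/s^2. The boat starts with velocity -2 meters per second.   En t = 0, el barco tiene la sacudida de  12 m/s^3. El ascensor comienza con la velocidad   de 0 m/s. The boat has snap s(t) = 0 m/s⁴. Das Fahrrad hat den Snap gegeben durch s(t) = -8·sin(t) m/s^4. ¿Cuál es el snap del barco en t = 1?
Usando s(t) = 0 y sustituyendo t = 1, encontramos s = 0.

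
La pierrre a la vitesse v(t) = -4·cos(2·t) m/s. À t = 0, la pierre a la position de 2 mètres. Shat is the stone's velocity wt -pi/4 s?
From the given velocity equation v(t) = -4·cos(2·t), we substitute t = -pi/4 to get v = 0.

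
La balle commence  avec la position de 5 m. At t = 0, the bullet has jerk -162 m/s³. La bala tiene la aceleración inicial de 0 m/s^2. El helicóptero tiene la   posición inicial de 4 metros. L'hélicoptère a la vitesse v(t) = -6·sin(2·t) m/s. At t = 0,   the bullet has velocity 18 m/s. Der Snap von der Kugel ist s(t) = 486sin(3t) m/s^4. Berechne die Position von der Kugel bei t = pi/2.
Wir müssen die Stammfunktion unserer Gleichung für den Snap s(t) = 486·sin(3·t) 4-mal finden. Das Integral von dem Snap ist der Ruck. Mit j(0) = -162 erhalten wir j(t) = -162·cos(3·t). Das Integral von dem Ruck ist die Beschleunigung. Mit a(0) = 0 erhalten wir a(t) = -54·sin(3·t). Durch Integration von der Beschleunigung und Verwendung der Anfangsbedingung v(0) = 18, erhalten wir v(t) = 18·cos(3·t). Die Stammfunktion von der Geschwindigkeit, mit x(0) = 5, ergibt die Position: x(t) = 6·sin(3·t) + 5. Aus der Gleichung für die Position x(t) = 6·sin(3·t) + 5, setzen wir t = pi/2 ein und erhalten x = -1.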